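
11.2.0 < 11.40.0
True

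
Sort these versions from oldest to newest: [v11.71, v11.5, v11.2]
[v11.2, v11.5, v11.71]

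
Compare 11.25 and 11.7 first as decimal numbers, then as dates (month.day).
As decimals: 11.25 < 11.7. As dates: 11/25 is later than 11/7 (day 25 > day 7).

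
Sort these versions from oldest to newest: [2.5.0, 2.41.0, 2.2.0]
[2.2.0, 2.5.0, 2.41.0]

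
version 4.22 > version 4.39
False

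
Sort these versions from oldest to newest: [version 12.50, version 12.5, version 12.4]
[version 12.4, version 12.5, version 12.50]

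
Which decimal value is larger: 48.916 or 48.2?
48.916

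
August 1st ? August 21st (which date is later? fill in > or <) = <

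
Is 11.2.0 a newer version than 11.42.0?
No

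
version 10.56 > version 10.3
True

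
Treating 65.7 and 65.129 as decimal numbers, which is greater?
65.7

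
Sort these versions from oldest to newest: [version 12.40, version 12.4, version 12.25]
[version 12.4, version 12.25, version 12.40]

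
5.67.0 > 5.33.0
True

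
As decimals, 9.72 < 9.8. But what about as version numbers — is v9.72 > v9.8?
True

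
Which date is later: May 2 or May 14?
May 14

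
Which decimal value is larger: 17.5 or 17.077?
17.5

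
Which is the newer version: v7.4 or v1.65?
v7.4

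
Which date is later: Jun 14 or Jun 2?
Jun 14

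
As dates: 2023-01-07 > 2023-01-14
False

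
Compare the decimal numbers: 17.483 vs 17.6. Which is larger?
17.6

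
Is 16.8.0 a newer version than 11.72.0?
Yes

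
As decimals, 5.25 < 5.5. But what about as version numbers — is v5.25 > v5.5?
True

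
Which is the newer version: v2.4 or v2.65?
v2.65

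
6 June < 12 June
True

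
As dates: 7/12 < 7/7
False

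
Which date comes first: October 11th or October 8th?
October 8th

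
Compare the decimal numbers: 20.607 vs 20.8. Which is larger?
20.8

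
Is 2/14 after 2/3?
Yes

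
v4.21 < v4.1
False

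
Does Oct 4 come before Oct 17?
Yes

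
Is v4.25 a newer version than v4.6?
Yes. Version numbers are compared segment by segment as integers, not as decimals: minor version 25 > 6, so v4.25 > v4.6 (even though the decimal 4.25 < 4.6).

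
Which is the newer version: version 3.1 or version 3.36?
version 3.36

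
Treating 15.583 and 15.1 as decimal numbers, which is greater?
15.583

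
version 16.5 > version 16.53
False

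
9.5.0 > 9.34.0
False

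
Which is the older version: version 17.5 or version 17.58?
version 17.5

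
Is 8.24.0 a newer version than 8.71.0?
No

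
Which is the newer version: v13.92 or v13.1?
v13.92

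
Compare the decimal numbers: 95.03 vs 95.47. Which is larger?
95.47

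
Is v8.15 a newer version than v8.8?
Yes. Version numbers are compared segment by segment as integers, not as decimals: minor version 15 > 8, so v8.15 > v8.8 (even though the decimal 8.15 < 8.8).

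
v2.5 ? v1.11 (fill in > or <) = >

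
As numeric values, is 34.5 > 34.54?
False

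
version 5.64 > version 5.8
True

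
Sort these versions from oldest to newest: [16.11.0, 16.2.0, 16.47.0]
[16.2.0, 16.11.0, 16.47.0]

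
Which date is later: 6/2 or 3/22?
6/2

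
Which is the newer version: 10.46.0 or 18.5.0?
18.5.0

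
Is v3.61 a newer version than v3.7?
Yes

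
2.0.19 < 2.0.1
False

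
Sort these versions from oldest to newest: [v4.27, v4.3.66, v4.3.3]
[v4.3.3, v4.3.66, v4.27]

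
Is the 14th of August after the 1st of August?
Yes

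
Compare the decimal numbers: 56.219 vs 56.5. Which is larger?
56.5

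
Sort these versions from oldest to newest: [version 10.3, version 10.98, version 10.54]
[version 10.3, version 10.54, version 10.98]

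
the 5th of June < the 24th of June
True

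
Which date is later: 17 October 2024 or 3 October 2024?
17 October 2024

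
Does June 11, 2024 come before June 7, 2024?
No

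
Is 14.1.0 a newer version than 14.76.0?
No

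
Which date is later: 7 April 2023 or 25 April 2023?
25 April 2023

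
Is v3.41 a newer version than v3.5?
Yes. Version numbers are compared segment by segment as integers, not as decimals: minor version 41 > 5, so v3.41 > v3.5 (even though the decimal 3.41 < 3.5).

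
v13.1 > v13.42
False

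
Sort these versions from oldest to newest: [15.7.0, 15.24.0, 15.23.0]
[15.7.0, 15.23.0, 15.24.0]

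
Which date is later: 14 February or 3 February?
14 February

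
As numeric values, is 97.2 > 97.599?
False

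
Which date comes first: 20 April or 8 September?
20 April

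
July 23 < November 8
True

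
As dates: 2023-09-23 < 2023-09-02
False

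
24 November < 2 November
False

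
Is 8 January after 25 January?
No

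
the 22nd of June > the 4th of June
True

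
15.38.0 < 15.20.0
False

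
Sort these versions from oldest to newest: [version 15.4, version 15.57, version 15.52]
[version 15.4, version 15.52, version 15.57]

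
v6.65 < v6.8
False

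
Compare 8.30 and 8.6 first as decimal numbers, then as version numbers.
As decimals: 8.30 < 8.6. As versions: v8.30 > v8.6 (minor version 30 > 6).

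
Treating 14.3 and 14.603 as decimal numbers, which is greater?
14.603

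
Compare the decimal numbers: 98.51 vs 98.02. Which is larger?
98.51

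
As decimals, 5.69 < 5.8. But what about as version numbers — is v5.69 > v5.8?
True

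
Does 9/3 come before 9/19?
Yes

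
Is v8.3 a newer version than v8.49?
No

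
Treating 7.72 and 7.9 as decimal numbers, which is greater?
7.9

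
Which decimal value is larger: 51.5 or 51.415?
51.5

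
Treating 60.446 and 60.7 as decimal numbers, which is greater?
60.7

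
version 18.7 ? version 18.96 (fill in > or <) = <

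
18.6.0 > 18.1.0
True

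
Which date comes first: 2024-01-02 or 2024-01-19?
2024-01-02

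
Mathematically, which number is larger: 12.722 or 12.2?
12.722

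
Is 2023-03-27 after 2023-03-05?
Yes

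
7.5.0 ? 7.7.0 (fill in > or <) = <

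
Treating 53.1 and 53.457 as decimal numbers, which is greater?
53.457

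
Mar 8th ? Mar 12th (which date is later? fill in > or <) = <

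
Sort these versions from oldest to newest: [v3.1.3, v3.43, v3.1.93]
[v3.1.3, v3.1.93, v3.43]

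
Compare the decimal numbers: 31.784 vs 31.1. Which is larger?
31.784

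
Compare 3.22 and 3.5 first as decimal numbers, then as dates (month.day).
As decimals: 3.22 < 3.5. As dates: 3/22 is later than 3/5 (day 22 > day 5).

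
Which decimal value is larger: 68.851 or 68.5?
68.851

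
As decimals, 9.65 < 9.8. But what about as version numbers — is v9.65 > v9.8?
True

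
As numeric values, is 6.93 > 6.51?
True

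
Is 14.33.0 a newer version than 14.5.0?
Yes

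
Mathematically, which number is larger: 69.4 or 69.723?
69.723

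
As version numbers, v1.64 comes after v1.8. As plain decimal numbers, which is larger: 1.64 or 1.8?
1.8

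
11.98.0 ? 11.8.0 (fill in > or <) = >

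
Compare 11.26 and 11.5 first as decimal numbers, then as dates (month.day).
As decimals: 11.26 < 11.5. As dates: 11/26 is later than 11/5 (day 26 > day 5).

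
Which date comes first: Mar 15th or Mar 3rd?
Mar 3rd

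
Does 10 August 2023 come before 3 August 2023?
No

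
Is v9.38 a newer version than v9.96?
No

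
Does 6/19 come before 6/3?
No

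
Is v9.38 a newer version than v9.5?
Yes. Version numbers are compared segment by segment as integers, not as decimals: minor version 38 > 5, so v9.38 > v9.5 (even though the decimal 9.38 < 9.5).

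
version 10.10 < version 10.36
True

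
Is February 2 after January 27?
Yes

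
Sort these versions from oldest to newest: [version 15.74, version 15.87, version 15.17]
[version 15.17, version 15.74, version 15.87]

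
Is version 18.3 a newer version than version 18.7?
No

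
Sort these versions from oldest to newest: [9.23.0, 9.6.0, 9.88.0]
[9.6.0, 9.23.0, 9.88.0]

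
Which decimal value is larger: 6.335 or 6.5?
6.5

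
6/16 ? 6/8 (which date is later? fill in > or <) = >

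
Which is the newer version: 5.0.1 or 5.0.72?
5.0.72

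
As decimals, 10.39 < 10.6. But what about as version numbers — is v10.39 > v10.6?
True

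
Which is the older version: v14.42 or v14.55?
v14.42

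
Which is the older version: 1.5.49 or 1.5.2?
1.5.2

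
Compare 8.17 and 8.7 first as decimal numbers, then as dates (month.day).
As decimals: 8.17 < 8.7. As dates: 8/17 is later than 8/7 (day 17 > day 7).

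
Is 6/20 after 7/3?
No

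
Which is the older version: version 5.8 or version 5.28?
version 5.8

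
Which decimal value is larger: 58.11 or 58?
58.11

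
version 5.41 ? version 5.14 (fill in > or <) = >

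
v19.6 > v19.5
True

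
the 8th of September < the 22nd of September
True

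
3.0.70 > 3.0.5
True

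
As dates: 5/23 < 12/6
True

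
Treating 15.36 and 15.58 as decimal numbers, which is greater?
15.58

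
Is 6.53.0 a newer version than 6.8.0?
Yes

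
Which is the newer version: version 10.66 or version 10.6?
version 10.66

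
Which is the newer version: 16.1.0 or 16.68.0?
16.68.0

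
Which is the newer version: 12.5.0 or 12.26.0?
12.26.0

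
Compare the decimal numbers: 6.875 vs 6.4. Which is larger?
6.875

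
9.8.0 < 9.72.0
True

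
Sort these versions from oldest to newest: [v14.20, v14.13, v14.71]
[v14.13, v14.20, v14.71]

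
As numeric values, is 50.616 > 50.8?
False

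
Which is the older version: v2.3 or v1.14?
v1.14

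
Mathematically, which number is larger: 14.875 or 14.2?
14.875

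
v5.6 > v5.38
False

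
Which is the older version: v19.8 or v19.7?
v19.7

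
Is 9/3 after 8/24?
Yes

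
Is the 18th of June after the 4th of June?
Yes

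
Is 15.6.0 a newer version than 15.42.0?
No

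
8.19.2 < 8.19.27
True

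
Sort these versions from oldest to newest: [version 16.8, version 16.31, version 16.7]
[version 16.7, version 16.8, version 16.31]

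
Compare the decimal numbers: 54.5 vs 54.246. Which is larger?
54.5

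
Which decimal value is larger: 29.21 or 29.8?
29.8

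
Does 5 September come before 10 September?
Yes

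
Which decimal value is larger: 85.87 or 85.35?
85.87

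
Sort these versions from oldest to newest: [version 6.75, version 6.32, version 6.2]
[version 6.2, version 6.32, version 6.75]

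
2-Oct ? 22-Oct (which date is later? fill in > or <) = <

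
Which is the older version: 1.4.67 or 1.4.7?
1.4.7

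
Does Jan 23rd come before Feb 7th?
Yes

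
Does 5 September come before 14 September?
Yes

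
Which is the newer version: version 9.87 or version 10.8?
version 10.8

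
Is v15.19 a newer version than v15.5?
Yes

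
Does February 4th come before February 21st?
Yes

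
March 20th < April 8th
True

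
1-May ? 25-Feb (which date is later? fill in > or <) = >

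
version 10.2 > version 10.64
False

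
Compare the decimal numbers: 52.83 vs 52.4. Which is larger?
52.83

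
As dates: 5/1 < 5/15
True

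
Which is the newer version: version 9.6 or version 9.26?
version 9.26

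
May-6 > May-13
False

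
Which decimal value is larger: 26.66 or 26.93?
26.93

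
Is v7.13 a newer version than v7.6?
Yes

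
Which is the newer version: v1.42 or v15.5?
v15.5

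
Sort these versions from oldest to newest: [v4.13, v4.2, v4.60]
[v4.2, v4.13, v4.60]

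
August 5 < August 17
True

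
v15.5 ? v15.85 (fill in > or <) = <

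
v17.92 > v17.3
True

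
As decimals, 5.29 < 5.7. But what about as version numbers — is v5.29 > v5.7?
True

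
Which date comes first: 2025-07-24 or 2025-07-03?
2025-07-03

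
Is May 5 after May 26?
No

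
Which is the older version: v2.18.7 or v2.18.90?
v2.18.7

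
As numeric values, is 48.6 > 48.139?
True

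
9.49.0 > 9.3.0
True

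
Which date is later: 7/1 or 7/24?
7/24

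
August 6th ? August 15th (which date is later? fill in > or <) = <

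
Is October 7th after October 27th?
No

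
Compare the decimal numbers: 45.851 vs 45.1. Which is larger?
45.851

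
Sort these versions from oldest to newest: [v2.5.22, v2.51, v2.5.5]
[v2.5.5, v2.5.22, v2.51]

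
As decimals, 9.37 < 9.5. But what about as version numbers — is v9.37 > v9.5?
True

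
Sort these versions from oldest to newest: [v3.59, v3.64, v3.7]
[v3.7, v3.59, v3.64]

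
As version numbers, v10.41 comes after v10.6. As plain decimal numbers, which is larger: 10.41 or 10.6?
10.6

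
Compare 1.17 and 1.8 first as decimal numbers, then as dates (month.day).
As decimals: 1.17 < 1.8. As dates: 1/17 is later than 1/8 (day 17 > day 8).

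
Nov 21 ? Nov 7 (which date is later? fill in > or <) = >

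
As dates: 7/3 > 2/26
True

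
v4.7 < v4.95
True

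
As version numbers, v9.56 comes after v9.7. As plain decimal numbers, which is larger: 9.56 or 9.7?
9.7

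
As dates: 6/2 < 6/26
True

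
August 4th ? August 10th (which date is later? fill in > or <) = <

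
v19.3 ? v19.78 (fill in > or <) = <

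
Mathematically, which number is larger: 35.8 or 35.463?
35.8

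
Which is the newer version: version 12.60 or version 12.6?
version 12.60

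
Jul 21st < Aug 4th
True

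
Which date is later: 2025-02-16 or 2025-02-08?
2025-02-16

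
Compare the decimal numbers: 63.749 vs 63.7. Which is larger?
63.749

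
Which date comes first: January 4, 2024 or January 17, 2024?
January 4, 2024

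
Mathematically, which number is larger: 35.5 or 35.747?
35.747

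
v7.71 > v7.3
True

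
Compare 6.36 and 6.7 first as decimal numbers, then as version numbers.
As decimals: 6.36 < 6.7. As versions: v6.36 > v6.7 (minor version 36 > 7).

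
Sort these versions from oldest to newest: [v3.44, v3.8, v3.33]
[v3.8, v3.33, v3.44]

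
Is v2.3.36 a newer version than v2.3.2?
Yes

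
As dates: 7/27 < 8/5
True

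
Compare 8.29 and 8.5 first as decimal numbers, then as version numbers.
As decimals: 8.29 < 8.5. As versions: v8.29 > v8.5 (minor version 29 > 5).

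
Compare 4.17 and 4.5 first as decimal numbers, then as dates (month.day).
As decimals: 4.17 < 4.5. As dates: 4/17 is later than 4/5 (day 17 > day 5).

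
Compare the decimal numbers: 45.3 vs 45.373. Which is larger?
45.373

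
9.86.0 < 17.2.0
True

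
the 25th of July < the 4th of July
False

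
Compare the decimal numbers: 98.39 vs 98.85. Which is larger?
98.85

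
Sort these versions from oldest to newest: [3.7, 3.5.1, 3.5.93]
[3.5.1, 3.5.93, 3.7]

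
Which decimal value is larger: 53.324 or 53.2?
53.324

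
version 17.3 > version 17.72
False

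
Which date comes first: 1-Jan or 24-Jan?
1-Jan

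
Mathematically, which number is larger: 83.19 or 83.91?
83.91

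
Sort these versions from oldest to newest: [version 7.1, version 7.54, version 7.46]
[version 7.1, version 7.46, version 7.54]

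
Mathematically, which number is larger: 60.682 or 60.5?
60.682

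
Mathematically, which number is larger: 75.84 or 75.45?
75.84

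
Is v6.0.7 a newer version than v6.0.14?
No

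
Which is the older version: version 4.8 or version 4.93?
version 4.8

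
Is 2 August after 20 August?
No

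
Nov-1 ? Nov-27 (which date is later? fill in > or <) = <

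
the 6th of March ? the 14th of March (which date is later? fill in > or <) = <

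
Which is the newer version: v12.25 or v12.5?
v12.25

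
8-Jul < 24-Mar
False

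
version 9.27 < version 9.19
False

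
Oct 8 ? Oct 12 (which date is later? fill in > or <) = <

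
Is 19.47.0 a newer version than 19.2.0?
Yes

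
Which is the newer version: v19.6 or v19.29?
v19.29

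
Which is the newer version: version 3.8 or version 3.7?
version 3.8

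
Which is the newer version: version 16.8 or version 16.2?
version 16.8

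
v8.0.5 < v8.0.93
True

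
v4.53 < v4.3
False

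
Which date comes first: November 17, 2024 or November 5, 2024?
November 5, 2024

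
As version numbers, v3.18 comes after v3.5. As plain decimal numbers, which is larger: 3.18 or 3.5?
3.5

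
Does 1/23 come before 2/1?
Yes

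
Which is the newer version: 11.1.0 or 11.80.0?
11.80.0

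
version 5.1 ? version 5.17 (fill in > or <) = <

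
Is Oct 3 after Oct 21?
No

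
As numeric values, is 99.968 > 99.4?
True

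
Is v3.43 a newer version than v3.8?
Yes. Version numbers are compared segment by segment as integers, not as decimals: minor version 43 > 8, so v3.43 > v3.8 (even though the decimal 3.43 < 3.8).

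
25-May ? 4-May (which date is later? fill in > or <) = >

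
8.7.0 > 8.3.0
True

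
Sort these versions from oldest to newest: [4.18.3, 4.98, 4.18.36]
[4.18.3, 4.18.36, 4.98]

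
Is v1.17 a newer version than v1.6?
Yes. Version numbers are compared segment by segment as integers, not as decimals: minor version 17 > 6, so v1.17 > v1.6 (even though the decimal 1.17 < 1.6).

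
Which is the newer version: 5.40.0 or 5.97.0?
5.97.0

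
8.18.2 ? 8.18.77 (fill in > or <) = <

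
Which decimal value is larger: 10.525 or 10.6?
10.6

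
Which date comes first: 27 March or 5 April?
27 March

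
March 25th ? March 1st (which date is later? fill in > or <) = >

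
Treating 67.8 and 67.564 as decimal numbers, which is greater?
67.8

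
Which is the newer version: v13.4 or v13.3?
v13.4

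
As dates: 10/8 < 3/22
False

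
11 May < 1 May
False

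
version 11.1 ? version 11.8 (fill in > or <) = <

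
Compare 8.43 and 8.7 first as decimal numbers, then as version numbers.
As decimals: 8.43 < 8.7. As versions: v8.43 > v8.7 (minor version 43 > 7).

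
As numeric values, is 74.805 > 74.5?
True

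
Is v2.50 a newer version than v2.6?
Yes. Version numbers are compared segment by segment as integers, not as decimals: minor version 50 > 6, so v2.50 > v2.6 (even though the decimal 2.50 < 2.6).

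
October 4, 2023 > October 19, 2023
False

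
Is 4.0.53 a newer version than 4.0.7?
Yes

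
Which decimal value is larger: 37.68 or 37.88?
37.88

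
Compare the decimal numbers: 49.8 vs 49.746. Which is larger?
49.8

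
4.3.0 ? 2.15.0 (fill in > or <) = >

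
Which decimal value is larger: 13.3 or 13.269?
13.3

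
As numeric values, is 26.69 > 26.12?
True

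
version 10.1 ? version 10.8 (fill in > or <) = <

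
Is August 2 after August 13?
No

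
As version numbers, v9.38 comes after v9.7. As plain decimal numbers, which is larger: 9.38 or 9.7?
9.7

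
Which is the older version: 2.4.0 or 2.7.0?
2.4.0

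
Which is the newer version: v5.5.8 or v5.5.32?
v5.5.32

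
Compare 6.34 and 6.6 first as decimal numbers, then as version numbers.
As decimals: 6.34 < 6.6. As versions: v6.34 > v6.6 (minor version 34 > 6).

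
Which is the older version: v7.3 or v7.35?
v7.3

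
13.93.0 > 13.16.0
True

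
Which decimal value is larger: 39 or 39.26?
39.26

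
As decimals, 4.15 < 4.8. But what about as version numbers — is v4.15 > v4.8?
True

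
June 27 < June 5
False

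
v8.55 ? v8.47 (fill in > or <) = >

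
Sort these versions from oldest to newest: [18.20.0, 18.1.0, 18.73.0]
[18.1.0, 18.20.0, 18.73.0]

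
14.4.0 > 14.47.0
False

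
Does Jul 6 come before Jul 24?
Yes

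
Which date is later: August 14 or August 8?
August 14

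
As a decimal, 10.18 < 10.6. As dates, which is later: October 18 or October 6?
October 18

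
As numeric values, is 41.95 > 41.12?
True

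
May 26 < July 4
True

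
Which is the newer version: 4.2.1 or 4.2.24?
4.2.24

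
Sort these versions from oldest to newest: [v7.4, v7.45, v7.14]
[v7.4, v7.14, v7.45]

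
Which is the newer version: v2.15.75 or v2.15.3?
v2.15.75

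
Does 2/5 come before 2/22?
Yes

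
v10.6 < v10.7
True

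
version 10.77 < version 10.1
False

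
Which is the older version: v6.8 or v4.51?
v4.51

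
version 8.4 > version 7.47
True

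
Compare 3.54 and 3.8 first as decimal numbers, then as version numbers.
As decimals: 3.54 < 3.8. As versions: v3.54 > v3.8 (minor version 54 > 8).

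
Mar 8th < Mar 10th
True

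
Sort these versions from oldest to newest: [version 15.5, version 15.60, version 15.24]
[version 15.5, version 15.24, version 15.60]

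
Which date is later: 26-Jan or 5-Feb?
5-Feb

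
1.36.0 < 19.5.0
True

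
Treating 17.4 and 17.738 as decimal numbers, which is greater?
17.738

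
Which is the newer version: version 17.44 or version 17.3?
version 17.44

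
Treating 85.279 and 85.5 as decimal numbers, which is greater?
85.5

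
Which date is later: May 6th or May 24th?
May 24th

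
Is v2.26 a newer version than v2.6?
Yes. Version numbers are compared segment by segment as integers, not as decimals: minor version 26 > 6, so v2.26 > v2.6 (even though the decimal 2.26 < 2.6).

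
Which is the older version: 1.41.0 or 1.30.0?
1.30.0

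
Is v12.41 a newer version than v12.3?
Yes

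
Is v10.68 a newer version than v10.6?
Yes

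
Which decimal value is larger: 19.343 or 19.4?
19.4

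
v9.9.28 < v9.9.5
False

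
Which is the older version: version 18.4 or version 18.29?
version 18.4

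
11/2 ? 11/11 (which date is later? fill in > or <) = <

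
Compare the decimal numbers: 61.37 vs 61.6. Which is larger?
61.6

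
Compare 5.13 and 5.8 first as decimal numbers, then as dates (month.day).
As decimals: 5.13 < 5.8. As dates: 5/13 is later than 5/8 (day 13 > day 8).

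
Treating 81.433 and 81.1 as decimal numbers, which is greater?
81.433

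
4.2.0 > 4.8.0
False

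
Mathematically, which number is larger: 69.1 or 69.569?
69.569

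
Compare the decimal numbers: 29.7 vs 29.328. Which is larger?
29.7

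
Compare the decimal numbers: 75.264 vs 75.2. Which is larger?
75.264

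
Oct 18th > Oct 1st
True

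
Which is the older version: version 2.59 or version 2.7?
version 2.7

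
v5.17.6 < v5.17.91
True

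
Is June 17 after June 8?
Yes. Day 17 comes after day 8 in June — this is a date comparison, not a decimal one (the decimal 6.17 would be smaller than 6.8).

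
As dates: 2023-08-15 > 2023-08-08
True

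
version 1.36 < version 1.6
False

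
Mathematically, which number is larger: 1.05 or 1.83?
1.83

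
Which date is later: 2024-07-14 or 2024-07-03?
2024-07-14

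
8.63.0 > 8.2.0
True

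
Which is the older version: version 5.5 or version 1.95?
version 1.95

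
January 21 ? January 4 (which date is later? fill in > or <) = >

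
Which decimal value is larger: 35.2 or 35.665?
35.665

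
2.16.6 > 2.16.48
False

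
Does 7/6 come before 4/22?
No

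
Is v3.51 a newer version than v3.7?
Yes. Version numbers are compared segment by segment as integers, not as decimals: minor version 51 > 7, so v3.51 > v3.7 (even though the decimal 3.51 < 3.7).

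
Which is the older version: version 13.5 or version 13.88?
version 13.5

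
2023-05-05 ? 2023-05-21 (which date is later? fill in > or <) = <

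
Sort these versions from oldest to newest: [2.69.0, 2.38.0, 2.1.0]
[2.1.0, 2.38.0, 2.69.0]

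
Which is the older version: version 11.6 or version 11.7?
version 11.6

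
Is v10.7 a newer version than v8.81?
Yes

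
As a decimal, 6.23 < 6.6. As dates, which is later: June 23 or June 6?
June 23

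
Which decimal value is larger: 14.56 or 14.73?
14.73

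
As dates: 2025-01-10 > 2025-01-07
True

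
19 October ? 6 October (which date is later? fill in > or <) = >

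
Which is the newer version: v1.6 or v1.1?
v1.6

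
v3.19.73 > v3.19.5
True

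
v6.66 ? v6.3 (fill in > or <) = >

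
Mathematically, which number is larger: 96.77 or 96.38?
96.77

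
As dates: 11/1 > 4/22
True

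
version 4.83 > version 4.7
True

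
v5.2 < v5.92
True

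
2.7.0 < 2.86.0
True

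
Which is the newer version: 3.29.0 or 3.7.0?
3.29.0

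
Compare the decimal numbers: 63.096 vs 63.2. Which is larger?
63.2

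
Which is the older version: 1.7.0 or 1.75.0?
1.7.0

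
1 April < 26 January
False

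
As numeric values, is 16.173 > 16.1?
True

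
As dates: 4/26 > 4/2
True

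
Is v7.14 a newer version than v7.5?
Yes. Version numbers are compared segment by segment as integers, not as decimals: minor version 14 > 5, so v7.14 > v7.5 (even though the decimal 7.14 < 7.5).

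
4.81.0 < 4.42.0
False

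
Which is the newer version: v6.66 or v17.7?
v17.7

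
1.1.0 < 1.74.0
True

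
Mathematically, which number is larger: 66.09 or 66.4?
66.4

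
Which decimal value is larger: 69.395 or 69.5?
69.5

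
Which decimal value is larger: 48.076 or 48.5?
48.5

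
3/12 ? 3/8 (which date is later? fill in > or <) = >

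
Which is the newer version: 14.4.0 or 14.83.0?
14.83.0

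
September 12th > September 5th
True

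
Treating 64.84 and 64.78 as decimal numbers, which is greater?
64.84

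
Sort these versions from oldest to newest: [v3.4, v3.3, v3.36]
[v3.3, v3.4, v3.36]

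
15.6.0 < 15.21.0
True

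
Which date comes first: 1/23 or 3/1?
1/23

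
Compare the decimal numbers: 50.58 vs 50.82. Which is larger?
50.82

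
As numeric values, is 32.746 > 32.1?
True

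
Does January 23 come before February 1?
Yes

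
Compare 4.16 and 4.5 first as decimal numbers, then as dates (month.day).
As decimals: 4.16 < 4.5. As dates: 4/16 is later than 4/5 (day 16 > day 5).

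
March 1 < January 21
False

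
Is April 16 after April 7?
Yes. Day 16 comes after day 7 in April — this is a date comparison, not a decimal one (the decimal 4.16 would be smaller than 4.7).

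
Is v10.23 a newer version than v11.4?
No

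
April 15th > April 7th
True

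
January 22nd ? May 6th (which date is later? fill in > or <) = <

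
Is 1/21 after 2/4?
No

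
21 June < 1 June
False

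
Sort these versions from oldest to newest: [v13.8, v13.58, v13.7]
[v13.7, v13.8, v13.58]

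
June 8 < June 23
True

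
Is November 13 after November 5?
Yes. Day 13 comes after day 5 in November — this is a date comparison, not a decimal one (the decimal 11.13 would be smaller than 11.5).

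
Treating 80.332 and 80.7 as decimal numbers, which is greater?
80.7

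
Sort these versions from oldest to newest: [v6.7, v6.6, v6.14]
[v6.6, v6.7, v6.14]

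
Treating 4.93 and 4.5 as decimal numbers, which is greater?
4.93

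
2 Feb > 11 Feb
False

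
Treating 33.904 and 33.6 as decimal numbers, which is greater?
33.904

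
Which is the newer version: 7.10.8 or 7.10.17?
7.10.17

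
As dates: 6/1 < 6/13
True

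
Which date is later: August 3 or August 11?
August 11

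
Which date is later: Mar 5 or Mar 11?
Mar 11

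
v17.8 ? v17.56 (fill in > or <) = <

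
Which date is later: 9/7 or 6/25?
9/7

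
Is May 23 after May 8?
Yes. Day 23 comes after day 8 in May — this is a date comparison, not a decimal one (the decimal 5.23 would be smaller than 5.8).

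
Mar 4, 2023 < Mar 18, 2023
True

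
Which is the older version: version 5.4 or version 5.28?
version 5.4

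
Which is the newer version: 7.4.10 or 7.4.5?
7.4.10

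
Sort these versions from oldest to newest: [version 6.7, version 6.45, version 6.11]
[version 6.7, version 6.11, version 6.45]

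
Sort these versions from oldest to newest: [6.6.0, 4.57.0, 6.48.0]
[4.57.0, 6.6.0, 6.48.0]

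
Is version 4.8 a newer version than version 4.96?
No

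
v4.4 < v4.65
True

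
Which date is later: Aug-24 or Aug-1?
Aug-24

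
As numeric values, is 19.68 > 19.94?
False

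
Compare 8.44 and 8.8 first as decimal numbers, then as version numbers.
As decimals: 8.44 < 8.8. As versions: v8.44 > v8.8 (minor version 44 > 8).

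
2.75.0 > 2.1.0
True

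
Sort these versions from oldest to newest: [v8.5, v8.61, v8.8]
[v8.5, v8.8, v8.61]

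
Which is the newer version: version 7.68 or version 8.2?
version 8.2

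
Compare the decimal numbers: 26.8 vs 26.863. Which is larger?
26.863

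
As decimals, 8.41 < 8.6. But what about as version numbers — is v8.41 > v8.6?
True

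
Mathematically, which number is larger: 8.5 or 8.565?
8.565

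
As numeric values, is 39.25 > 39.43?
False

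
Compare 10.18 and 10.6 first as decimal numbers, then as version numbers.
As decimals: 10.18 < 10.6. As versions: v10.18 > v10.6 (minor version 18 > 6).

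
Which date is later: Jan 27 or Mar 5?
Mar 5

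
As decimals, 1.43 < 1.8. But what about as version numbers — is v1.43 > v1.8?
True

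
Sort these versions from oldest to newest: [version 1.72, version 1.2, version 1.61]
[version 1.2, version 1.61, version 1.72]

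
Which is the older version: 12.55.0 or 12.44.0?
12.44.0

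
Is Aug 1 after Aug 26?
No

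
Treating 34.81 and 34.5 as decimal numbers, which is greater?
34.81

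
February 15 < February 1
False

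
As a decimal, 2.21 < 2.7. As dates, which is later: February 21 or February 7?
February 21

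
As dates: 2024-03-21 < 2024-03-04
False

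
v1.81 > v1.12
True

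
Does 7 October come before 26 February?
No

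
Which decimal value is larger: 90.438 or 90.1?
90.438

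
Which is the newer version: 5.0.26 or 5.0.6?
5.0.26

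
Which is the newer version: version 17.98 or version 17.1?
version 17.98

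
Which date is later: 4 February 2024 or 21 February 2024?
21 February 2024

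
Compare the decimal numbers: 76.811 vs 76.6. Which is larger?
76.811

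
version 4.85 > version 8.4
False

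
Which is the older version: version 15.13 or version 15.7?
version 15.7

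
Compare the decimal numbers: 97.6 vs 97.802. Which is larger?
97.802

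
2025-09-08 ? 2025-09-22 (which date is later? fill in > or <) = <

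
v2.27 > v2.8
True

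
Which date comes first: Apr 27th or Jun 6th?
Apr 27th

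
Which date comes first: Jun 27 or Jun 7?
Jun 7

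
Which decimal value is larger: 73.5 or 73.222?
73.5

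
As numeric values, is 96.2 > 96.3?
False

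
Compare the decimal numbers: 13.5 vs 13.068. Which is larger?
13.5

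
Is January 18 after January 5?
Yes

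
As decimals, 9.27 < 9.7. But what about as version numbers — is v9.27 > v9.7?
True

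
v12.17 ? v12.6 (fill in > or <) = >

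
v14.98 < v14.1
False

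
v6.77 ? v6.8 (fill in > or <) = >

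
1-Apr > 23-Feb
True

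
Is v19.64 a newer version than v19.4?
Yes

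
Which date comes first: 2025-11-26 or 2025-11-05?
2025-11-05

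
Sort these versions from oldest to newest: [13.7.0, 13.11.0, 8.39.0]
[8.39.0, 13.7.0, 13.11.0]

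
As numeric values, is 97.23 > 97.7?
False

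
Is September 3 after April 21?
Yes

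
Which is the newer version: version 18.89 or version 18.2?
version 18.89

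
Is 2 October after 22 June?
Yes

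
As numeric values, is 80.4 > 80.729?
False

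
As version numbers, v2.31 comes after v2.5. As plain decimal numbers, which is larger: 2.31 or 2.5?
2.5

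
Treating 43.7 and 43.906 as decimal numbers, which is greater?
43.906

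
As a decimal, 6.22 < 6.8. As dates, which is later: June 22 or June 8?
June 22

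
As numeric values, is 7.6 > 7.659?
False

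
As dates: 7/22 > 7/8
True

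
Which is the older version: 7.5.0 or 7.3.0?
7.3.0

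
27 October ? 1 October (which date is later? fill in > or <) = >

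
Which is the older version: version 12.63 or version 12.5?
version 12.5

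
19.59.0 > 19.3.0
True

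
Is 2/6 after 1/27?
Yes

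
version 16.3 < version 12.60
False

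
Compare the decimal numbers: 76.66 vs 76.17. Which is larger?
76.66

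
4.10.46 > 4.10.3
True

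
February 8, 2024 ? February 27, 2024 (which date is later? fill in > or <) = <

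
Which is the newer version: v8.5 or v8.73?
v8.73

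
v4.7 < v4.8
True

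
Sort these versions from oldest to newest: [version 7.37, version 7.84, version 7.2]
[version 7.2, version 7.37, version 7.84]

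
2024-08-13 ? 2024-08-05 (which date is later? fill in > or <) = >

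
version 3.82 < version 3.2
False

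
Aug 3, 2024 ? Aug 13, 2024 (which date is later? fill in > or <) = <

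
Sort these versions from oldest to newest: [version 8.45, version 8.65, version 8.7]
[version 8.7, version 8.45, version 8.65]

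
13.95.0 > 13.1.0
True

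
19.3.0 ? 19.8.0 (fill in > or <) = <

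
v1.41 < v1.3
False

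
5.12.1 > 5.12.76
False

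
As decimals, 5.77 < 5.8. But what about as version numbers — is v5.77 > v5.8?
True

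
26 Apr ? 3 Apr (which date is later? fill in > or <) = >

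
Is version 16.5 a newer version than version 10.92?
Yes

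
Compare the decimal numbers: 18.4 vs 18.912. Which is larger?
18.912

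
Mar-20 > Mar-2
True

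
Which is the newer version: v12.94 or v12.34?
v12.94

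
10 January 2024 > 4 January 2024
True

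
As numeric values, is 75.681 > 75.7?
False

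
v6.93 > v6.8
True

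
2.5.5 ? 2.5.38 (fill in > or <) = <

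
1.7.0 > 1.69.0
False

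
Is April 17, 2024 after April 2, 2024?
Yes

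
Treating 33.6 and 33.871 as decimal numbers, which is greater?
33.871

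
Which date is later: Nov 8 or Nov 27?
Nov 27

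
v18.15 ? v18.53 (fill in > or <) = <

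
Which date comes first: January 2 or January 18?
January 2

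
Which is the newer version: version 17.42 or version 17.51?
version 17.51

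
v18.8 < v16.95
False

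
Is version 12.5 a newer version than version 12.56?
No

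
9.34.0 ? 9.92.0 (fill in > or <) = <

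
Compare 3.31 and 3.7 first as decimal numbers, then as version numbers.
As decimals: 3.31 < 3.7. As versions: v3.31 > v3.7 (minor version 31 > 7).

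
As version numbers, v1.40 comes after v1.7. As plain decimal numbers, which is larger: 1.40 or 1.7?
1.7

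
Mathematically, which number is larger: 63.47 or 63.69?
63.69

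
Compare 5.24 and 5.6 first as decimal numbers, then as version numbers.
As decimals: 5.24 < 5.6. As versions: v5.24 > v5.6 (minor version 24 > 6).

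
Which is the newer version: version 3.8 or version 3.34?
version 3.34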